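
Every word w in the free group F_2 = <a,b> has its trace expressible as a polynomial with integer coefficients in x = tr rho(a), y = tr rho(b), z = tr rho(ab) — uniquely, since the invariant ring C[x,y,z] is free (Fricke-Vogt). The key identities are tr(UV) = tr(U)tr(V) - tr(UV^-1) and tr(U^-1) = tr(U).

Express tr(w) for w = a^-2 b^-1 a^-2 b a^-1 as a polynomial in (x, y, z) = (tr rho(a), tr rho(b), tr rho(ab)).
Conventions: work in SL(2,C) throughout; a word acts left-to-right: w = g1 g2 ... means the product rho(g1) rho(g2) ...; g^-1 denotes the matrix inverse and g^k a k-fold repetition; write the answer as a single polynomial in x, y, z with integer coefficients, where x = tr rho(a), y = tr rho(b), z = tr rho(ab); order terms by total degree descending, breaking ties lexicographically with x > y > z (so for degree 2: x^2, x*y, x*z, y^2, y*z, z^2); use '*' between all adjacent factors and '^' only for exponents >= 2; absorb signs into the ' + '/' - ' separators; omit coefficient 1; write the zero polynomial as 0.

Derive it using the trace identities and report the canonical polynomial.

tr(a^-1 b) = tr(b) tr(a) - tr(b a) = x*y - z
so tr(a^-1 b a^-1) = tr(a^-1 b) tr(a) - tr(a^-1 b a) = x^2*y - x*z - y
tr(a^-2 b a^-1) = tr(a^-1 b a^-1) tr(a) - tr(a^-1 b) = x^3*y - x^2*z - 2*x*y + z
reduce: tr(a^-1 b a^-3) = tr(a^-2 b a^-1) tr(a) - tr(a^-2 b) = x^4*y - x^3*z - 3*x^2*y + 2*x*z + y
so tr(b^2) = tr(b) tr(b) - tr(1) = y^2 - 2
tr(b^2 a) = tr(b) tr(a b) - tr(a) = y*z - x
tr(b^2 a^-1) = tr(b^2) tr(a) - tr(b^2 a) = x*y^2 - y*z - x
so tr(b a^-2 b) = tr(b^2 a^-1) tr(a) - tr(b^2) = x^2*y^2 - x*y*z - x^2 - y^2 + 2
reduce: tr(b a b a) = tr(a b) tr(a b) - tr(1)   [split at repeated a] = z^2 - 2
so tr(b a b a^-1) = tr(b a b) tr(a) - tr(b a b a) = x*y*z - x^2 - z^2 + 2
tr(b a^-2 b a) = tr(b a b a^-1) tr(a) - tr(b a b) = x^2*y*z - x^3 - x*z^2 - y*z + 3*x
so tr(a^-2 b a^-1 b) = tr(b a^-2 b) tr(a) - tr(b a^-2 b a) = x^3*y^2 - 2*x^2*y*z - x*y^2 + x*z^2 + y*z - x
tr(a^-1 b a^-1 b) = tr(b a^-1 b) tr(a) - tr(b a^-1 b a) = x^2*y^2 - 2*x*y*z + z^2 - 2
so tr(a^-1 b a^-3 b) = tr(a^-2 b a^-1 b) tr(a) - tr(a^-2 b a^-1 b a) = x^4*y^2 - 2*x^3*y*z - 2*x^2*y^2 + x^2*z^2 + 3*x*y*z - x^2 - z^2 + 2
reduce: tr(b a^-3 b^-1 a^-1) = tr(a^-1 b a^-3) tr(b) - tr(a^-1 b a^-3 b) = x^3*y*z - x^2*y^2 - x^2*z^2 - x*y*z + x^2 + y^2 + z^2 - 2
reduce: tr(a^-2) = tr(a^-1) tr(a) - tr(1) = x^2 - 2
tr(a^-3) = tr(a^-2) tr(a) - tr(a^-1) = x^3 - 3*x
reduce: tr(a^-2 b^-1 a^-2 b a^-1) = tr(b a^-3 b^-1 a^-1) tr(a) - tr(b a^-3 b^-1) = x^4*y*z - x^3*y^2 - x^3*z^2 - x^2*y*z + x*y^2 + x*z^2 + x

x^4*y*z - x^3*y^2 - x^3*z^2 - x^2*y*z + x*y^2 + x*z^2 + x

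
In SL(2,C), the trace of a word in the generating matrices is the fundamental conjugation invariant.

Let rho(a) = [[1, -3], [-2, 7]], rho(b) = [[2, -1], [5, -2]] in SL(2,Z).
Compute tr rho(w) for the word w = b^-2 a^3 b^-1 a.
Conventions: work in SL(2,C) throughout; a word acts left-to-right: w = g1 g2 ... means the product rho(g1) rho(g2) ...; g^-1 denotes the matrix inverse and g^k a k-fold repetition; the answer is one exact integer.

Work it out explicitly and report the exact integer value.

rho(b^-1) = [[-2, 1], [-5, 2]]
... * rho(b^-1) = [[-2, 1], [-5, 2]]  ->  [[-1, 0], [0, -1]]
... * rho(a) = [[1, -3], [-2, 7]]  ->  [[-1, 3], [2, -7]]
... * rho(a) = [[1, -3], [-2, 7]]  ->  [[-7, 24], [16, -55]]
... * rho(a) = [[1, -3], [-2, 7]]  ->  [[-55, 189], [126, -433]]
... * rho(b^-1) = [[-2, 1], [-5, 2]]  ->  [[-835, 323], [1913, -740]]
... * rho(a) = [[1, -3], [-2, 7]]  ->  [[-1481, 4766], [3393, -10919]]
tr = -1481 + -10919 = -12400

-12400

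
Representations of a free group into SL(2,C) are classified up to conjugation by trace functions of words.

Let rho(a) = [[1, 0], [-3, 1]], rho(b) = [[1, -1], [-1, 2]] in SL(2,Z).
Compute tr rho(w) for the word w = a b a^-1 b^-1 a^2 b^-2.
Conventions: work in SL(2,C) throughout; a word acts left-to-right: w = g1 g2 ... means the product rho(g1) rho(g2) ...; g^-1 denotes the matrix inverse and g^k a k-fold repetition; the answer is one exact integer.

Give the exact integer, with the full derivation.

-119

rho(a) = [[1, 0], [-3, 1]]
... * rho(b) = [[1, -1], [-1, 2]]  ->  [[1, -1], [-4, 5]]
... * rho(a^-1) = [[1, 0], [3, 1]]  ->  [[-2, -1], [11, 5]]
... * rho(b^-1) = [[2, 1], [1, 1]]  ->  [[-5, -3], [27, 16]]
... * rho(a) = [[1, 0], [-3, 1]]  ->  [[4, -3], [-21, 16]]
... * rho(a) = [[1, 0], [-3, 1]]  ->  [[13, -3], [-69, 16]]
... * rho(b^-1) = [[2, 1], [1, 1]]  ->  [[23, 10], [-122, -53]]
... * rho(b^-1) = [[2, 1], [1, 1]]  ->  [[56, 33], [-297, -175]]
tr = 56 + -175 = -119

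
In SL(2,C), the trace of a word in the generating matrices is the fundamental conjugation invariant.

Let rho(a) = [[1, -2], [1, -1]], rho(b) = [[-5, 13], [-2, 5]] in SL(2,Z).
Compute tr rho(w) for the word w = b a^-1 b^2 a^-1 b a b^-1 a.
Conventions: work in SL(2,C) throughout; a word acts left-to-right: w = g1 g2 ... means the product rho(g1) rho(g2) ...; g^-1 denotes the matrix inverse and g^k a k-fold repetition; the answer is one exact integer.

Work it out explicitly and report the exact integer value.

rho(b) = [[-5, 13], [-2, 5]]
... * rho(a^-1) = [[-1, 2], [-1, 1]]  ->  [[-8, 3], [-3, 1]]
... * rho(b) = [[-5, 13], [-2, 5]]  ->  [[34, -89], [13, -34]]
... * rho(b) = [[-5, 13], [-2, 5]]  ->  [[8, -3], [3, -1]]
... * rho(a^-1) = [[-1, 2], [-1, 1]]  ->  [[-5, 13], [-2, 5]]
... * rho(b) = [[-5, 13], [-2, 5]]  ->  [[-1, 0], [0, -1]]
... * rho(a) = [[1, -2], [1, -1]]  ->  [[-1, 2], [-1, 1]]
... * rho(b^-1) = [[5, -13], [2, -5]]  ->  [[-1, 3], [-3, 8]]
... * rho(a) = [[1, -2], [1, -1]]  ->  [[2, -1], [5, -2]]
tr = 2 + -2 = 0

0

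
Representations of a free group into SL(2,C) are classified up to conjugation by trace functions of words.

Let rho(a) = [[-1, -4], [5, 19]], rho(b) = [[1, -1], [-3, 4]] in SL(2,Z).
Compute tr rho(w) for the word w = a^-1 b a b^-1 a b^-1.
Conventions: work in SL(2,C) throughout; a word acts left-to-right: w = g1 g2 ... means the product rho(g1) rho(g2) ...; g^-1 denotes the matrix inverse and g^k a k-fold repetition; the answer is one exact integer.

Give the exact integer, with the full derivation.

-2480

rho(a^-1) = [[19, 4], [-5, -1]]
... * rho(b) = [[1, -1], [-3, 4]]  ->  [[7, -3], [-2, 1]]
... * rho(a) = [[-1, -4], [5, 19]]  ->  [[-22, -85], [7, 27]]
... * rho(b^-1) = [[4, 1], [3, 1]]  ->  [[-343, -107], [109, 34]]
... * rho(a) = [[-1, -4], [5, 19]]  ->  [[-192, -661], [61, 210]]
... * rho(b^-1) = [[4, 1], [3, 1]]  ->  [[-2751, -853], [874, 271]]
tr = -2751 + 271 = -2480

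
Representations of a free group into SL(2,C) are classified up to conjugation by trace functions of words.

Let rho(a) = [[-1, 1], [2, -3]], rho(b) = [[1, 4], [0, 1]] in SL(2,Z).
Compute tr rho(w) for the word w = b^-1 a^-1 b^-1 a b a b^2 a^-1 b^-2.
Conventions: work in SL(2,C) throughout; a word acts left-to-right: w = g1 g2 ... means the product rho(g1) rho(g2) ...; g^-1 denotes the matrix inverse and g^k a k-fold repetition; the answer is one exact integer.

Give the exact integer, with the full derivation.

rho(b^-1) = [[1, -4], [0, 1]]
... * rho(a^-1) = [[-3, -1], [-2, -1]]  ->  [[5, 3], [-2, -1]]
... * rho(b^-1) = [[1, -4], [0, 1]]  ->  [[5, -17], [-2, 7]]
... * rho(a) = [[-1, 1], [2, -3]]  ->  [[-39, 56], [16, -23]]
... * rho(b) = [[1, 4], [0, 1]]  ->  [[-39, -100], [16, 41]]
... * rho(a) = [[-1, 1], [2, -3]]  ->  [[-161, 261], [66, -107]]
... * rho(b) = [[1, 4], [0, 1]]  ->  [[-161, -383], [66, 157]]
... * rho(b) = [[1, 4], [0, 1]]  ->  [[-161, -1027], [66, 421]]
... * rho(a^-1) = [[-3, -1], [-2, -1]]  ->  [[2537, 1188], [-1040, -487]]
... * rho(b^-1) = [[1, -4], [0, 1]]  ->  [[2537, -8960], [-1040, 3673]]
... * rho(b^-1) = [[1, -4], [0, 1]]  ->  [[2537, -19108], [-1040, 7833]]
tr = 2537 + 7833 = 10370

10370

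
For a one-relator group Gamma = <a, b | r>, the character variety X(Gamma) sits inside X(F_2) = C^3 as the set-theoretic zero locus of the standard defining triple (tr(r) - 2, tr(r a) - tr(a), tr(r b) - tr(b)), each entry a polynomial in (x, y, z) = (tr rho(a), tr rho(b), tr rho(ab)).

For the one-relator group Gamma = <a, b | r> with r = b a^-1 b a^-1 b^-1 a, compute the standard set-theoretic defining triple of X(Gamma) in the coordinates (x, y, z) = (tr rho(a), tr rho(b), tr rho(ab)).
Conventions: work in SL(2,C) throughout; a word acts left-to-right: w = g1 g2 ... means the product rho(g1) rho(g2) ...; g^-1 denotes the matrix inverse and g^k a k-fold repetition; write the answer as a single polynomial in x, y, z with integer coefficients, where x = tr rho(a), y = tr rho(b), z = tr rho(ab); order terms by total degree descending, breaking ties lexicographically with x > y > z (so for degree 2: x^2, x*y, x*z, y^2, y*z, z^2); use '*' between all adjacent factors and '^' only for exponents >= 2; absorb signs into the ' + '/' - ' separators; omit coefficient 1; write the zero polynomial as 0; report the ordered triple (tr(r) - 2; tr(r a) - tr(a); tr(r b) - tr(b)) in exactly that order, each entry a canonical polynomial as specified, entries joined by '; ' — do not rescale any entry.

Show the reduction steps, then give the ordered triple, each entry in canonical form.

-x^2*y^2*z + x^3*y + x*y^3 + 2*x*y*z^2 - x^2*z - y^2*z - z^3 - 3*x*y + 3*z - 2; -x^3*y^2*z + x^4*y + x^2*y^3 + 2*x^2*y*z^2 - x^3*z - x*y^2*z - x*z^3 - 4*x^2*y + 4*x*z - x + y; -x^2*y^3*z + x^3*y^2 + x*y^4 + 2*x*y^2*z^2 - x^2*y*z - y^3*z - y*z^3 - 3*x*y^2 + 3*y*z - x - y

reduce: trace(a^2 b) = trace(a) trace(b a) - trace(b) = x*z - y
so trace(a^2) = trace(a) trace(a) - trace(1) = x^2 - 2
trace(b a^2 b) = trace(b) trace(a^2 b) - trace(a^2) = x*y*z - x^2 - y^2 + 2
so trace(b a b a) = trace(b a) trace(b a) - trace(1) = z^2 - 2
reduce: trace(b a b) = trace(b) trace(a b) - trace(a) = y*z - x
reduce: trace(b a^2 b a) = trace(a) trace(b a b a) - trace(b a b) = x*z^2 - y*z - x
so trace(a b a^-1 b a) = trace(b a^2 b) trace(a) - trace(b a^2 b a) = x^2*y*z - x^3 - x*y^2 - x*z^2 + y*z + 3*x
trace(b a b a b) = trace(b) trace(a b a b) - trace(a b a) = y*z^2 - x*z - y
trace(b a b a b a) = trace(a b) trace(a b a b) - trace(a^-1 b^-1) = z^3 - 3*z
reduce: trace(a b a^-1 b a b) = trace(b a b a b) trace(a) - trace(b a b a b a) = x*y*z^2 - x^2*z - z^3 - x*y + 3*z
trace(b^-1 a b a^-1 b a) = trace(a b a^-1 b a) trace(b) - trace(a b a^-1 b a b) = x^2*y^2*z - x^3*y - x*y^3 - 2*x*y*z^2 + x^2*z + y^2*z + z^3 + 4*x*y - 3*z
so trace(b a^-1 b a^-1 b^-1 a) = trace(b^-1 a b a^-1 b) trace(a) - trace(b^-1 a b a^-1 b a) = -x^2*y^2*z + x^3*y + x*y^3 + 2*x*y*z^2 - x^2*z - y^2*z - z^3 - 3*x*y + 3*z
so trace(b a^3 b) = trace(a) trace(a b^2 a) - trace(a b^2)  (reduce the a square) = x^2*y*z - x^3 - x*y^2 - y*z + 3*x
reduce: trace(b a^3 b a) = trace(a) trace(b a b a^2) - trace(b a b a)  (reduce the a square) = x^2*z^2 - x*y*z - x^2 - z^2 + 2
so trace(a^2 b a^-1 b a) = trace(b a^3 b) trace(a) - trace(b a^3 b a)  (eliminate a^-1) = x^3*y*z - x^4 - x^2*y^2 - x^2*z^2 + 4*x^2 + z^2 - 2
trace(a b a^2) = trace(a) trace(b a^2) - trace(b a)  (reduce the a square) = x^2*z - x*y - z
reduce: trace(b a b a^2 b) = trace(b) trace(a b a^2 b) - trace(a b a^2)  (reduce the b square) = x*y*z^2 - x^2*z - y^2*z + z
so trace(b a b a^2 b a) = trace(a) trace(b a b a b a) - trace(b a b a b)  (reduce the a square) = x*z^3 - y*z^2 - 2*x*z + y
trace(a^2 b a^-1 b a b) = trace(b a b a^2 b) trace(a) - trace(b a b a^2 b a)  (eliminate a^-1) = x^2*y*z^2 - x^3*z - x*y^2*z - x*z^3 + y*z^2 + 3*x*z - y
trace(b^-1 a^2 b a^-1 b a) = trace(a^2 b a^-1 b a) trace(b) - trace(a^2 b a^-1 b a b)  (eliminate b^-1) = x^3*y^2*z - x^4*y - x^2*y^3 - 2*x^2*y*z^2 + x^3*z + x*y^2*z + x*z^3 + 4*x^2*y - 3*x*z - y
trace(b a^-1 b a^-1 b^-1 a^2) = trace(b^-1 a^2 b a^-1 b) trace(a) - trace(b^-1 a^2 b a^-1 b a)  (eliminate a^-1) = -x^3*y^2*z + x^4*y + x^2*y^3 + 2*x^2*y*z^2 - x^3*z - x*y^2*z - x*z^3 - 4*x^2*y + 4*x*z + y
trace(b^2) = trace(b) trace(b) - trace(1) = y^2 - 2
trace(b^3) = trace(b) trace(b^2) - trace(b) = y^3 - 3*y
reduce: trace(b^2 a b) = trace(b) trace(a b^2) - trace(a b) = y^2*z - x*y - z
trace(b a b^3) = trace(b) trace(b^2 a b) - trace(b^2 a) = y^3*z - x*y^2 - 2*y*z + x
trace(b a b^3 a) = trace(b) trace(b a b a b) - trace(b a b a) = y^2*z^2 - x*y*z - y^2 - z^2 + 2
trace(a b^3 a^-1 b) = trace(b a b^3) trace(a) - trace(b a b^3 a) = x*y^3*z - x^2*y^2 - y^2*z^2 - x*y*z + x^2 + y^2 + z^2 - 2
so trace(b a^-1 b^-1 a b^2) = trace(a b^3 a^-1) trace(b) - trace(a b^3 a^-1 b) = -x*y^3*z + x^2*y^2 + y^4 + y^2*z^2 + x*y*z - x^2 - 4*y^2 - z^2 + 2
so trace(a b^2 a b a b) = trace(b) trace(a b a b a b) - trace(a b a b a) = y*z^3 - x*z^2 - 2*y*z + x
trace(b^-1 a b^2 a b a) = trace(a b^2 a b a) trace(b) - trace(a b^2 a b a b) = x*y^2*z^2 - x^2*y*z - y^3*z - y*z^3 + x*z^2 + 3*y*z - x
trace(b a^-1 b^-1 a b^2 a) = trace(b^-1 a b^2 a b) trace(a) - trace(b^-1 a b^2 a b a) = -x*y^2*z^2 + 2*x^2*y*z + y^3*z + y*z^3 - x^3 - x*y^2 - x*z^2 - 3*y*z + 3*x
trace(b a^-1 b a^-1 b^-1 a b) = trace(b a^-1 b^-1 a b^2) trace(a) - trace(b a^-1 b^-1 a b^2 a) = -x^2*y^3*z + x^3*y^2 + x*y^4 + 2*x*y^2*z^2 - x^2*y*z - y^3*z - y*z^3 - 3*x*y^2 + 3*y*z - x
assemble the triple (trace(r) - 2; trace(r a) - x; trace(r b) - y)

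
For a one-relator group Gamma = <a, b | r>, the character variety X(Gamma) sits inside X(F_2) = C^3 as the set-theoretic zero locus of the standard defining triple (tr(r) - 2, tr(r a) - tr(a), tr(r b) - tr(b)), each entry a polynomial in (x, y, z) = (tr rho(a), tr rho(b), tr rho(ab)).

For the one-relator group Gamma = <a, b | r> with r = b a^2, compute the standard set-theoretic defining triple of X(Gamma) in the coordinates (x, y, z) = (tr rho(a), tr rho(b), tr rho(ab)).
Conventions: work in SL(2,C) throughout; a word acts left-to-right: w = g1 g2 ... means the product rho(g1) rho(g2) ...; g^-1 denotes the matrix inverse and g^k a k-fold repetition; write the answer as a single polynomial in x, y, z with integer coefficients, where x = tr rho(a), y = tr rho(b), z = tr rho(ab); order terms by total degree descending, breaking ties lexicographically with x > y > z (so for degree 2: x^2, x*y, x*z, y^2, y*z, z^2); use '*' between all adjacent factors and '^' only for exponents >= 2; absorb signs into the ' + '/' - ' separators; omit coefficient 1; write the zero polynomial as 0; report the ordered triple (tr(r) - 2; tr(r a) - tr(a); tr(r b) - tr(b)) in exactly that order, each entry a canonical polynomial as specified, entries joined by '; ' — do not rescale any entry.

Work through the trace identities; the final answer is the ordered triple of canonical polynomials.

trace(b a^2) = trace(a) * trace(b a) - trace(b) = x*z - y
use: trace(b a^3) = trace(a) * trace(b a^2) - trace(b a)   [square of a] = x^2*z - x*y - z
use: trace(b^2 a) = trace(b) * trace(a b) - trace(a) = y*z - x
trace(b^2) = trace(b) * trace(b) - trace(1) = y^2 - 2
apply: trace(b a^2 b) = trace(a) * trace(b^2 a) - trace(b^2) = x*y*z - x^2 - y^2 + 2
assemble the triple (trace(r) - 2; trace(r a) - x; trace(r b) - y)

x*z - y - 2; x^2*z - x*y - x - z; x*y*z - x^2 - y^2 - y + 2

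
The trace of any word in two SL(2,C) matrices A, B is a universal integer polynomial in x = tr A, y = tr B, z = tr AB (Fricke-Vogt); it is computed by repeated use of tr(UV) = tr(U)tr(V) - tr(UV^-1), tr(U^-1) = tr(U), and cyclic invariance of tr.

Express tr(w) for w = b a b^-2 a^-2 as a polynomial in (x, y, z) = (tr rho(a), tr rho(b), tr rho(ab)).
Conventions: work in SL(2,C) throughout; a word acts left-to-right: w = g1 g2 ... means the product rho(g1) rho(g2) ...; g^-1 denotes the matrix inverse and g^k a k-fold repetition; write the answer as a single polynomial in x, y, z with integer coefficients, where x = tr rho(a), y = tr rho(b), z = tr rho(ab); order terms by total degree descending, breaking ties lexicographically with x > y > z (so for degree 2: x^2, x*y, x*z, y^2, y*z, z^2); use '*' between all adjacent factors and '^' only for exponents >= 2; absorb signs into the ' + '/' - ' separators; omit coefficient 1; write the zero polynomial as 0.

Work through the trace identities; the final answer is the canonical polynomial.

apply: tr(a^-1 b) = tr(b) * tr(a) - tr(b a)  (eliminate a^-1) = x*y - z
tr(b a b) = tr(b) * tr(a b) - tr(a)  (reduce the b square) = y*z - x
use: tr(b a b a) = tr(b a) * tr(b a) - tr(1)  (split on b) = z^2 - 2
tr(b a b a^-1) = tr(b a b) * tr(a) - tr(b a b a)  (eliminate a^-1) = x*y*z - x^2 - z^2 + 2
use: tr(a^-2 b a b) = tr(b a b a^-1) * tr(a) - tr(b a b)  (eliminate a^-1) = x^2*y*z - x^3 - x*z^2 - y*z + 3*x
tr(a^-2 b a b^-1) = tr(a^-2 b a) * tr(b) - tr(a^-2 b a b)  (eliminate b^-1) = -x^2*y*z + x^3 + x*y^2 + x*z^2 - 3*x
tr(b a b^-2 a^-2) = tr(a^-2 b a b^-1) * tr(b) - tr(a^-2 b a)  (eliminate b^-1) = -x^2*y^2*z + x^3*y + x*y^3 + x*y*z^2 - 4*x*y + z

-x^2*y^2*z + x^3*y + x*y^3 + x*y*z^2 - 4*x*y + z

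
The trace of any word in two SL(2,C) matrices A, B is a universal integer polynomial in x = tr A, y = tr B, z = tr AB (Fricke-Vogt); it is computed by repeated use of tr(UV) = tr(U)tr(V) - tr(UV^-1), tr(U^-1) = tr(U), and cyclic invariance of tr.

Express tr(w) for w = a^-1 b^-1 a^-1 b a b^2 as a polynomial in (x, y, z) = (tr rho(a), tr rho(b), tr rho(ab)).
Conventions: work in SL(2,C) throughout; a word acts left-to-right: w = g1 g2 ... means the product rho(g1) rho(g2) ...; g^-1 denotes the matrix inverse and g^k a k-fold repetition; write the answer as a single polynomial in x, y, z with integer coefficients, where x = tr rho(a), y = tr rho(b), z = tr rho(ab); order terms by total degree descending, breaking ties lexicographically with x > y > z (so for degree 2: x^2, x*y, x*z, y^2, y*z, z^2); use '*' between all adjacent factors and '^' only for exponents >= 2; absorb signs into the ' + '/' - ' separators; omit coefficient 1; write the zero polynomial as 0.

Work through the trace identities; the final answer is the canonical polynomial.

tr(b^2) = tr(b)*tr(b) - tr(1)   [square of b] = y^2 - 2
tr(a b a b) = tr(b a)*tr(b a) - tr(1)   [split at a repeated b] = z^2 - 2
tr(a b a) = tr(a)*tr(b a) - tr(b)   [square of a] = x*z - y
so tr(b a b^2 a) = tr(b)*tr(a b a b) - tr(a b a)   [square of b] = y*z^2 - x*z - y
tr(a b^2) = tr(b)*tr(a b) - tr(a)   [square of b] = y*z - x
tr(b a b^2) = tr(b)*tr(a b^2) - tr(a b)   [square of b] = y^2*z - x*y - z
reduce: tr(a b a b^2 a) = tr(a)*tr(b a b^2 a) - tr(b a b^2)   [square of a] = x*y*z^2 - x^2*z - y^2*z + z
tr(a b a b a b) = tr(a b)*tr(a b a b) - tr(a^-1 b^-1)   [split at a repeated a] = z^3 - 3*z
so tr(a b a b a) = tr(a)*tr(b a b a) - tr(b a b)   [square of a] = x*z^2 - y*z - x
tr(a b a b^2 a b) = tr(b)*tr(a b a b a b) - tr(a b a b a)   [square of b] = y*z^3 - x*z^2 - 2*y*z + x
so tr(b^-1 a b a b^2 a) = tr(a b a b^2 a)*tr(b) - tr(a b a b^2 a b)   [inverse elimination on b] = x*y^2*z^2 - x^2*y*z - y^3*z - y*z^3 + x*z^2 + 3*y*z - x
tr(b a b^2 a^-1 b^-1 a) = tr(b^-1 a b a b^2)*tr(a) - tr(b^-1 a b a b^2 a)   [inverse elimination on a] = -x*y^2*z^2 + x^2*y*z + y^3*z + y*z^3 - 3*y*z - x
tr(a^-1 b^-1 a^-1 b a b^2) = tr(b a b^2 a^-1 b^-1)*tr(a) - tr(b a b^2 a^-1 b^-1 a)   [inverse elimination on a] = x*y^2*z^2 - x^2*y*z - y^3*z - y*z^3 + x*y^2 + 3*y*z - x

x*y^2*z^2 - x^2*y*z - y^3*z - y*z^3 + x*y^2 + 3*y*z - x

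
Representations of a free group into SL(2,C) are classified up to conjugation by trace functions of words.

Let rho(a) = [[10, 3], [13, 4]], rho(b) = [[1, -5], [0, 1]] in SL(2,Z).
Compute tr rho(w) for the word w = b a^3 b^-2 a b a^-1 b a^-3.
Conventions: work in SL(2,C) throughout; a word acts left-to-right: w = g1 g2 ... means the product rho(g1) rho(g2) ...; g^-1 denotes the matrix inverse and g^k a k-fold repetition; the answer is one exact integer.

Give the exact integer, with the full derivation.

rho(b) = [[1, -5], [0, 1]]
... * rho(a) = [[10, 3], [13, 4]]  ->  [[-55, -17], [13, 4]]
... * rho(a) = [[10, 3], [13, 4]]  ->  [[-771, -233], [182, 55]]
... * rho(a) = [[10, 3], [13, 4]]  ->  [[-10739, -3245], [2535, 766]]
... * rho(b^-1) = [[1, 5], [0, 1]]  ->  [[-10739, -56940], [2535, 13441]]
... * rho(b^-1) = [[1, 5], [0, 1]]  ->  [[-10739, -110635], [2535, 26116]]
... * rho(a) = [[10, 3], [13, 4]]  ->  [[-1545645, -474757], [364858, 112069]]
... * rho(b) = [[1, -5], [0, 1]]  ->  [[-1545645, 7253468], [364858, -1712221]]
... * rho(a^-1) = [[4, -3], [-13, 10]]  ->  [[-100477664, 77171615], [23718305, -18216784]]
... * rho(b) = [[1, -5], [0, 1]]  ->  [[-100477664, 579559935], [23718305, -136808309]]
... * rho(a^-1) = [[4, -3], [-13, 10]]  ->  [[-7936189811, 6097032342], [1873381237, -1439238005]]
... * rho(a^-1) = [[4, -3], [-13, 10]]  ->  [[-111006179690, 84778892853], [26203619013, -20012523761]]
... * rho(a^-1) = [[4, -3], [-13, 10]]  ->  [[-1546150325849, 1180807467600], [364977284945, -278736094649]]
tr = -1546150325849 + -278736094649 = -1824886420498

-1824886420498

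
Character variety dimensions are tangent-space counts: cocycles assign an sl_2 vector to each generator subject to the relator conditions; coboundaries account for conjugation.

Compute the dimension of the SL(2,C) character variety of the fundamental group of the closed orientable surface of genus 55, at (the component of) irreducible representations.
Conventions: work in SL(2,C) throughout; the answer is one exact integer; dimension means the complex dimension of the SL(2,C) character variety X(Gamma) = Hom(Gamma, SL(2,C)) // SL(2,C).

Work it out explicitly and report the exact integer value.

324

pi_1 of the closed genus-55 surface has 110 generators bound by the single product-of-commutators relator.
A cocycle assigns one sl_2 vector per generator subject to the relator condition d_2(z) = 0: dim of the unconstrained space is 3*2g = 330.
At an irreducible rho, H^2 = coker(d_2) vanishes (Poincare duality: H^2 is dual to H^0 = invariants = 0), so d_2 is surjective onto sl_2 and dim Z^1 = 330 - 3 = 327.
dim B^1 = 3 (coboundaries, injective at irreducible rho).
Hence dim X = 327 - 3 = 324.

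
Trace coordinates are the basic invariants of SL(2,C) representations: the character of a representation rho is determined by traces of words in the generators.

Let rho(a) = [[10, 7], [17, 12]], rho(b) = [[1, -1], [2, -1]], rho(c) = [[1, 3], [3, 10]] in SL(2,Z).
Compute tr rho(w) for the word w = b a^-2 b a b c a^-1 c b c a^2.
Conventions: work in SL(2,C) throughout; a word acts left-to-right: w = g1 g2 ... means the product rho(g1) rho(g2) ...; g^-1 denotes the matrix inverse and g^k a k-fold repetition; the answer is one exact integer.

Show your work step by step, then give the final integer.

rho(b) = [[1, -1], [2, -1]]
... * rho(a^-1) = [[12, -7], [-17, 10]]  ->  [[29, -17], [41, -24]]
... * rho(a^-1) = [[12, -7], [-17, 10]]  ->  [[637, -373], [900, -527]]
... * rho(b) = [[1, -1], [2, -1]]  ->  [[-109, -264], [-154, -373]]
... * rho(a) = [[10, 7], [17, 12]]  ->  [[-5578, -3931], [-7881, -5554]]
... * rho(b) = [[1, -1], [2, -1]]  ->  [[-13440, 9509], [-18989, 13435]]
... * rho(c) = [[1, 3], [3, 10]]  ->  [[15087, 54770], [21316, 77383]]
... * rho(a^-1) = [[12, -7], [-17, 10]]  ->  [[-750046, 442091], [-1059719, 624618]]
... * rho(c) = [[1, 3], [3, 10]]  ->  [[576227, 2170772], [814135, 3067023]]
... * rho(b) = [[1, -1], [2, -1]]  ->  [[4917771, -2746999], [6948181, -3881158]]
... * rho(c) = [[1, 3], [3, 10]]  ->  [[-3323226, -12716677], [-4695293, -17967037]]
... * rho(a) = [[10, 7], [17, 12]]  ->  [[-249415769, -175862706], [-352392559, -248471495]]
... * rho(a) = [[10, 7], [17, 12]]  ->  [[-5483823692, -3856262855], [-7747941005, -5448405853]]
tr = -5483823692 + -5448405853 = -10932229545

-10932229545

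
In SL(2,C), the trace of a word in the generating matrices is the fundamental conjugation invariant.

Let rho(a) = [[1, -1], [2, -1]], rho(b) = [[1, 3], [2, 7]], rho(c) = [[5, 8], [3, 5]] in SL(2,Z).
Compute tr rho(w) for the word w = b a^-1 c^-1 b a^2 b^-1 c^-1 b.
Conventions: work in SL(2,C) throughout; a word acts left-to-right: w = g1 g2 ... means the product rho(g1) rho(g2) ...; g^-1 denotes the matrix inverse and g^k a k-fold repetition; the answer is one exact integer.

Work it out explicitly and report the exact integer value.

rho(b) = [[1, 3], [2, 7]]
... * rho(a^-1) = [[-1, 1], [-2, 1]]  ->  [[-7, 4], [-16, 9]]
... * rho(c^-1) = [[5, -8], [-3, 5]]  ->  [[-47, 76], [-107, 173]]
... * rho(b) = [[1, 3], [2, 7]]  ->  [[105, 391], [239, 890]]
... * rho(a) = [[1, -1], [2, -1]]  ->  [[887, -496], [2019, -1129]]
... * rho(a) = [[1, -1], [2, -1]]  ->  [[-105, -391], [-239, -890]]
... * rho(b^-1) = [[7, -3], [-2, 1]]  ->  [[47, -76], [107, -173]]
... * rho(c^-1) = [[5, -8], [-3, 5]]  ->  [[463, -756], [1054, -1721]]
... * rho(b) = [[1, 3], [2, 7]]  ->  [[-1049, -3903], [-2388, -8885]]
tr = -1049 + -8885 = -9934

-9934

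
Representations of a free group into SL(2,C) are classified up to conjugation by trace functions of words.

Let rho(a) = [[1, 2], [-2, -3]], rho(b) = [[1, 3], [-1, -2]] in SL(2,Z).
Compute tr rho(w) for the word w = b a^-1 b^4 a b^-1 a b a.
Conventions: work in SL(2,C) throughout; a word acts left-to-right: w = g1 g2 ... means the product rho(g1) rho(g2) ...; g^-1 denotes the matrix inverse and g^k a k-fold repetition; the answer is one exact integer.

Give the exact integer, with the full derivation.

rho(b) = [[1, 3], [-1, -2]]
... * rho(a^-1) = [[-3, -2], [2, 1]]  ->  [[3, 1], [-1, 0]]
... * rho(b) = [[1, 3], [-1, -2]]  ->  [[2, 7], [-1, -3]]
... * rho(b) = [[1, 3], [-1, -2]]  ->  [[-5, -8], [2, 3]]
... * rho(b) = [[1, 3], [-1, -2]]  ->  [[3, 1], [-1, 0]]
... * rho(b) = [[1, 3], [-1, -2]]  ->  [[2, 7], [-1, -3]]
... * rho(a) = [[1, 2], [-2, -3]]  ->  [[-12, -17], [5, 7]]
... * rho(b^-1) = [[-2, -3], [1, 1]]  ->  [[7, 19], [-3, -8]]
... * rho(a) = [[1, 2], [-2, -3]]  ->  [[-31, -43], [13, 18]]
... * rho(b) = [[1, 3], [-1, -2]]  ->  [[12, -7], [-5, 3]]
... * rho(a) = [[1, 2], [-2, -3]]  ->  [[26, 45], [-11, -19]]
tr = 26 + -19 = 7

7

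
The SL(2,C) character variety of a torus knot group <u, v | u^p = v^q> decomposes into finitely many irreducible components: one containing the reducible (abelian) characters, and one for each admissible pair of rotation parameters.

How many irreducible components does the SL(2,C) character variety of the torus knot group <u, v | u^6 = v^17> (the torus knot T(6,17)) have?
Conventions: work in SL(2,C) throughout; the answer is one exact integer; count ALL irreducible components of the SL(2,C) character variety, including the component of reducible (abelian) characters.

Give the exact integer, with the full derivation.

41

Gamma = < u, v | u^6 = v^17 > (torus knot T(6,17)); the central element u^6 = v^17 acts as +I or -I in any irreducible SL(2,C) representation.
So on each irreducible component the traces are pinned: tr(u) = 2*cos(pi*alpha/6) with 1 <= alpha <= 5, tr(v) = 2*cos(pi*beta/17) with 1 <= beta <= 16.
The two central values (-1)^alpha I and (-1)^beta I must be the same matrix, so alpha and beta share a parity.
Enumerate parity-matched pairs: 3*8 odd-odd plus 2*8 even-even gives 40.
That is 40 components of irreducible characters, and with the reducible (abelian) component the total is 41.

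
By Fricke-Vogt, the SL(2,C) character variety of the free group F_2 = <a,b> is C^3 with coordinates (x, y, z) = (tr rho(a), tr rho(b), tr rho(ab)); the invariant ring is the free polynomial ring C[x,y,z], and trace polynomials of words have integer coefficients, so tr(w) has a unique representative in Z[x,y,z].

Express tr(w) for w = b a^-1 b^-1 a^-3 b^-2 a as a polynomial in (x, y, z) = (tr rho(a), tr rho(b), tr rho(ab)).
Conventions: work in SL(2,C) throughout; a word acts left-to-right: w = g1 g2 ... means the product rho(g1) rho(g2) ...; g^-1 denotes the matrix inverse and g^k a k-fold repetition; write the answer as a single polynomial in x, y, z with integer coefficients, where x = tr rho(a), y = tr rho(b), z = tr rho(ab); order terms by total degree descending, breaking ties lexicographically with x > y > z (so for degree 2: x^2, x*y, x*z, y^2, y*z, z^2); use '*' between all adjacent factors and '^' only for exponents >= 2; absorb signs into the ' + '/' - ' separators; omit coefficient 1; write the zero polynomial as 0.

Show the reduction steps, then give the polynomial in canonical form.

tr(b a b) = tr(b)*tr(a b) - tr(a)   [square of b] = y*z - x
tr(b a b a) = tr(b a)*tr(b a) - tr(1)   [split at a repeated b] = z^2 - 2
tr(a b a^-1 b) = tr(b a b)*tr(a) - tr(b a b a)   [inverse elimination on a] = x*y*z - x^2 - z^2 + 2
tr(a^-1 b^-1 a b) = tr(a b a^-1)*tr(b) - tr(a b a^-1 b)   [inverse elimination on b] = -x*y*z + x^2 + y^2 + z^2 - 2
tr(a^-1 b^-1 a b a^-1) = tr(a^-1 b^-1 a b)*tr(a) - tr(a^-1 b^-1 a b a)   [inverse elimination on a] = -x^2*y*z + x^3 + x*y^2 + x*z^2 - 3*x
tr(a^-3 b^-1 a b) = tr(a^-1 b^-1 a b a^-1)*tr(a) - tr(a^-1 b^-1 a b)   [inverse elimination on a] = -x^3*y*z + x^4 + x^2*y^2 + x^2*z^2 + x*y*z - 4*x^2 - y^2 - z^2 + 2
tr(a^-3 b^-1 a b a^-1) = tr(a^-3 b^-1 a b)*tr(a) - tr(a^-3 b^-1 a b a)   [inverse elimination on a] = -x^4*y*z + x^5 + x^3*y^2 + x^3*z^2 + 2*x^2*y*z - 5*x^3 - 2*x*y^2 - 2*x*z^2 + 5*x
tr(a^2 b) = tr(a)*tr(b a) - tr(b)   [square of a] = x*z - y
tr(a^2) = tr(a)*tr(a) - tr(1)   [square of a] = x^2 - 2
tr(a b^2 a) = tr(b)*tr(a^2 b) - tr(a^2)   [square of b] = x*y*z - x^2 - y^2 + 2
tr(a b^2 a b) = tr(b)*tr(a b a b) - tr(a b a)   [square of b] = y*z^2 - x*z - y
tr(b^-1 a b^2 a) = tr(a b^2 a)*tr(b) - tr(a b^2 a b)   [inverse elimination on b] = x*y^2*z - x^2*y - y^3 - y*z^2 + x*z + 3*y
tr(b a^-1 b^-1 a b) = tr(b^-1 a b^2)*tr(a) - tr(b^-1 a b^2 a)   [inverse elimination on a] = -x*y^2*z + x^2*y + y^3 + y*z^2 - 3*y
tr(a b a b a) = tr(a)*tr(b a b a) - tr(b a b)   [square of a] = x*z^2 - y*z - x
tr(a b a b a b) = tr(b a b a)*tr(b a) - tr(a b)   [split at a repeated b] = z^3 - 3*z
tr(b^-1 a b a b a) = tr(a b a b a)*tr(b) - tr(a b a b a b)   [inverse elimination on b] = x*y*z^2 - y^2*z - z^3 - x*y + 3*z
tr(b a^-1 b^-1 a b a) = tr(b^-1 a b a b)*tr(a) - tr(b^-1 a b a b a)   [inverse elimination on a] = -x*y*z^2 + x^2*z + y^2*z + z^3 - 3*z
tr(a^-1 b^-1 a b a^-1 b) = tr(b a^-1 b^-1 a b)*tr(a) - tr(b a^-1 b^-1 a b a)   [inverse elimination on a] = -x^2*y^2*z + x^3*y + x*y^3 + 2*x*y*z^2 - x^2*z - y^2*z - z^3 - 3*x*y + 3*z
tr(a^-1 b^-1 a b a^-1 b a^-1) = tr(a^-1 b^-1 a b a^-1 b)*tr(a) - tr(a^-1 b^-1 a b a^-1 b a)   [inverse elimination on a] = -x^3*y^2*z + x^4*y + x^2*y^3 + 2*x^2*y*z^2 - x^3*z - x*y^2*z - x*z^3 - 3*x^2*y + 3*x*z - y
tr(a^-3 b^-1 a b a^-1 b) = tr(a^-1 b^-1 a b a^-1 b a^-1)*tr(a) - tr(a^-1 b^-1 a b a^-1 b)   [inverse elimination on a] = -x^4*y^2*z + x^5*y + x^3*y^3 + 2*x^3*y*z^2 - x^4*z - x^2*z^3 - 4*x^3*y - x*y^3 - 2*x*y*z^2 + 4*x^2*z + y^2*z + z^3 + 2*x*y - 3*z
tr(b^-1 a b a^-1 b^-1 a^-3) = tr(a^-3 b^-1 a b a^-1)*tr(b) - tr(a^-3 b^-1 a b a^-1 b)   [inverse elimination on b] = -x^3*y*z^2 + x^4*z + 2*x^2*y^2*z + x^2*z^3 - x^3*y - x*y^3 - 4*x^2*z - y^2*z - z^3 + 3*x*y + 3*z
tr(b a^-1 b^-1 a^-1) = tr(b^-1 a^-1 b)*tr(a) - tr(b^-1 a^-1 b a)   [inverse elimination on a] = x*y*z - y^2 - z^2 + 2
tr(b a^-1 b^-1 a^-2) = tr(b a^-1 b^-1 a^-1)*tr(a) - tr(b a^-1 b^-1)   [inverse elimination on a] = x^2*y*z - x*y^2 - x*z^2 + x
tr(b a^-1 b^-1 a^-3 b^-2 a) = tr(b^-1 a b a^-1 b^-1 a^-3)*tr(b) - tr(b^-1 a b a^-1 b^-1 a^-3 b)   [inverse elimination on b] = -x^3*y^2*z^2 + x^4*y*z + 2*x^2*y^3*z + x^2*y*z^3 - x^3*y^2 - x*y^4 - 5*x^2*y*z - y^3*z - y*z^3 + 4*x*y^2 + x*z^2 + 3*y*z - x

-x^3*y^2*z^2 + x^4*y*z + 2*x^2*y^3*z + x^2*y*z^3 - x^3*y^2 - x*y^4 - 5*x^2*y*z - y^3*z - y*z^3 + 4*x*y^2 + x*z^2 + 3*y*z - x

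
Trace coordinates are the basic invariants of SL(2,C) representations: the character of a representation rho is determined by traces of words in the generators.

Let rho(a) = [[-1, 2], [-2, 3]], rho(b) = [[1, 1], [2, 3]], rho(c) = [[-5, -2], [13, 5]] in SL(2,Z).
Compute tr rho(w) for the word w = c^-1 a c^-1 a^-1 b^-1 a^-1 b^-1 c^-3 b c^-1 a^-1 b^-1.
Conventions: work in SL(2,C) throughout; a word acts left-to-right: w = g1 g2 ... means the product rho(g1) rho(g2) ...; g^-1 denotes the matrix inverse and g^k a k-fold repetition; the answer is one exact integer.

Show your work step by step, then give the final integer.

-249791581

rho(c^-1) = [[5, 2], [-13, -5]]
... * rho(a) = [[-1, 2], [-2, 3]]  ->  [[-9, 16], [23, -41]]
... * rho(c^-1) = [[5, 2], [-13, -5]]  ->  [[-253, -98], [648, 251]]
... * rho(a^-1) = [[3, -2], [2, -1]]  ->  [[-955, 604], [2446, -1547]]
... * rho(b^-1) = [[3, -1], [-2, 1]]  ->  [[-4073, 1559], [10432, -3993]]
... * rho(a^-1) = [[3, -2], [2, -1]]  ->  [[-9101, 6587], [23310, -16871]]
... * rho(b^-1) = [[3, -1], [-2, 1]]  ->  [[-40477, 15688], [103672, -40181]]
... * rho(c^-1) = [[5, 2], [-13, -5]]  ->  [[-406329, -159394], [1040713, 408249]]
... * rho(c^-1) = [[5, 2], [-13, -5]]  ->  [[40477, -15688], [-103672, 40181]]
... * rho(c^-1) = [[5, 2], [-13, -5]]  ->  [[406329, 159394], [-1040713, -408249]]
... * rho(b) = [[1, 1], [2, 3]]  ->  [[725117, 884511], [-1857211, -2265460]]
... * rho(c^-1) = [[5, 2], [-13, -5]]  ->  [[-7873058, -2972321], [20164925, 7612878]]
... * rho(a^-1) = [[3, -2], [2, -1]]  ->  [[-29563816, 18718437], [75720531, -47942728]]
... * rho(b^-1) = [[3, -1], [-2, 1]]  ->  [[-126128322, 48282253], [323047049, -123663259]]
tr = -126128322 + -123663259 = -249791581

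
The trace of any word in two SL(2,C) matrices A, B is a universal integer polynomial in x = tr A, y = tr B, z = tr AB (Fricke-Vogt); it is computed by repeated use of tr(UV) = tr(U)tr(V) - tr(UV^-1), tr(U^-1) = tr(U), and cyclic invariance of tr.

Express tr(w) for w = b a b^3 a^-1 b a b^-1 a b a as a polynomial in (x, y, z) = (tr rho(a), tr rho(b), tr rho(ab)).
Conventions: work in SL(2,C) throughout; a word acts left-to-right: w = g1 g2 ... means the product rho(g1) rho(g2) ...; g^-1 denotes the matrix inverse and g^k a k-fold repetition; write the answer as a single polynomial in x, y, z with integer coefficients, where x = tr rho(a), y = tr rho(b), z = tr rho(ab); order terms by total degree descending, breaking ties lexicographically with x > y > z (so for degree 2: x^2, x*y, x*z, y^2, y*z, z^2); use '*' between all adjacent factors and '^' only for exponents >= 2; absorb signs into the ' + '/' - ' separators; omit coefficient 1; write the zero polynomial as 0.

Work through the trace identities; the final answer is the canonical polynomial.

tr(b a b a) = tr(a b) tr(a b) - tr(1)   [split at repeated a] = z^2 - 2
tr(a b a b a b) = tr(b a) tr(b a b a) - tr(b^-1 a^-1)   [split at repeated b] = z^3 - 3*z
use: tr(b a b) = tr(b) tr(a b) - tr(a) = y*z - x
tr(a b a b a) = tr(a) tr(b a b a) - tr(b a b) = x*z^2 - y*z - x
apply: tr(a b a b a b^2) = tr(b) tr(a b a b a b) - tr(a b a b a) = y*z^3 - x*z^2 - 2*y*z + x
tr(b a b a b^3 a) = tr(b) tr(a b a b a b^2) - tr(a b a b a b) = y^2*z^3 - x*y*z^2 - 2*y^2*z - z^3 + x*y + 3*z
apply: tr(a b a) = tr(a) tr(b a) - tr(b) = x*z - y
apply: tr(b a b a b) = tr(b) tr(a b a b) - tr(a b a) = y*z^2 - x*z - y
tr(b^2 a b a b) = tr(b) tr(b a b a b) - tr(b a b a) = y^2*z^2 - x*y*z - y^2 - z^2 + 2
tr(b a b a b^3) = tr(b) tr(b^2 a b a b) - tr(b^2 a b a) = y^3*z^2 - x*y^2*z - y^3 - 2*y*z^2 + x*z + 3*y
apply: tr(a^2 b a b a b^3) = tr(a) tr(b a b a b^3 a) - tr(b a b a b^3) = x*y^2*z^3 - x^2*y*z^2 - y^3*z^2 - x*y^2*z - x*z^3 + x^2*y + y^3 + 2*y*z^2 + 2*x*z - 3*y
tr(a^2 b a b a b^2) = tr(a) tr(b a b a b^2 a) - tr(b a b a b^2) = x*y*z^3 - x^2*z^2 - y^2*z^2 - x*y*z + x^2 + y^2 + z^2 - 2
tr(b a^2 b a b a b^3) = tr(b) tr(a^2 b a b a b^3) - tr(a^2 b a b a b^2) = x*y^3*z^3 - x^2*y^2*z^2 - y^4*z^2 - x*y^3*z - 2*x*y*z^3 + x^2*y^2 + x^2*z^2 + y^4 + 3*y^2*z^2 + 3*x*y*z - x^2 - 4*y^2 - z^2 + 2
use: tr(a b a b a b a b) = tr(a b a b a b) tr(a b) - tr(b a b a)   [split at repeated a] = z^4 - 4*z^2 + 2
tr(a b a b a b a) = tr(a) tr(b a b a b a) - tr(b a b a b) = x*z^3 - y*z^2 - 2*x*z + y
use: tr(b a b a b a b a b) = tr(b) tr(a b a b a b a b) - tr(a b a b a b a) = y*z^4 - x*z^3 - 3*y*z^2 + 2*x*z + y
use: tr(b a b a b^3 a b a) = tr(b) tr(b a b a b a b a b) - tr(b a b a b a b a) = y^2*z^4 - x*y*z^3 - 3*y^2*z^2 - z^4 + 2*x*y*z + y^2 + 4*z^2 - 2
tr(a^2 b a) = tr(a) tr(a b a) - tr(a b) = x^2*z - x*y - z
tr(a b a b^2 a) = tr(b) tr(a^2 b a b) - tr(a^2 b a) = x*y*z^2 - x^2*z - y^2*z + z
tr(a b^2 a b a b^2) = tr(b) tr(a b a b^2 a b) - tr(a b a b^2 a) = y^2*z^3 - 2*x*y*z^2 + x^2*z - y^2*z + x*y - z
tr(b a b a b^3 a b) = tr(b) tr(a b^2 a b a b^2) - tr(a b^2 a b a b) = y^3*z^3 - 2*x*y^2*z^2 + x^2*y*z - y^3*z - y*z^3 + x*y^2 + x*z^2 + y*z - x
apply: tr(b a^2 b a b a b^3 a) = tr(a) tr(b a b a b^3 a b a) - tr(b a b a b^3 a b) = x*y^2*z^4 - x^2*y*z^3 - y^3*z^3 - x*y^2*z^2 - x*z^4 + x^2*y*z + y^3*z + y*z^3 + 3*x*z^2 - y*z - x
tr(a b a b a b^3 a^-1 b a) = tr(b a^2 b a b a b^3) tr(a) - tr(b a^2 b a b a b^3 a) = x^2*y^3*z^3 - x^3*y^2*z^2 - x*y^4*z^2 - x*y^2*z^4 - x^2*y^3*z - x^2*y*z^3 + y^3*z^3 + x^3*y^2 + x^3*z^2 + x*y^4 + 4*x*y^2*z^2 + x*z^4 + 2*x^2*y*z - y^3*z - y*z^3 - x^3 - 4*x*y^2 - 4*x*z^2 + y*z + 3*x
tr(b a b a b a b a b^3) = tr(b) tr(b^2 a b a b a b a b) - tr(b^2 a b a b a b a) = y^3*z^4 - x*y^2*z^3 - 3*y^3*z^2 - 2*y*z^4 + 2*x*y^2*z + x*z^3 + y^3 + 7*y*z^2 - 2*x*z - 3*y
tr(a b a b a b a b a b) = tr(b a b a b a b a) tr(b a) - tr(a b a b a b)   [split at repeated b] = z^5 - 5*z^3 + 5*z
tr(a b a b a b a b a) = tr(a) tr(b a b a b a b a) - tr(b a b a b a b) = x*z^4 - y*z^3 - 3*x*z^2 + 2*y*z + x
apply: tr(b a b a b a b a b a b) = tr(b) tr(a b a b a b a b a b) - tr(a b a b a b a b a) = y*z^5 - x*z^4 - 4*y*z^3 + 3*x*z^2 + 3*y*z - x
apply: tr(b a b a b a b a b^3 a) = tr(b) tr(b a b a b a b a b a b) - tr(b a b a b a b a b a) = y^2*z^5 - x*y*z^4 - 4*y^2*z^3 - z^5 + 3*x*y*z^2 + 3*y^2*z + 5*z^3 - x*y - 5*z
tr(a b a b a b^3 a^-1 b a b) = tr(b a b a b a b a b^3) tr(a) - tr(b a b a b a b a b^3 a) = x*y^3*z^4 - x^2*y^2*z^3 - y^2*z^5 - 3*x*y^3*z^2 - x*y*z^4 + 2*x^2*y^2*z + x^2*z^3 + 4*y^2*z^3 + z^5 + x*y^3 + 4*x*y*z^2 - 2*x^2*z - 3*y^2*z - 5*z^3 - 2*x*y + 5*z
use: tr(b a b^3 a^-1 b a b^-1 a b a) = tr(a b a b a b^3 a^-1 b a) tr(b) - tr(a b a b a b^3 a^-1 b a b) = x^2*y^4*z^3 - x^3*y^3*z^2 - x*y^5*z^2 - 2*x*y^3*z^4 - x^2*y^4*z + y^4*z^3 + y^2*z^5 + x^3*y^3 + x^3*y*z^2 + x*y^5 + 7*x*y^3*z^2 + 2*x*y*z^4 - x^2*z^3 - y^4*z - 5*y^2*z^3 - z^5 - x^3*y - 5*x*y^3 - 8*x*y*z^2 + 2*x^2*z + 4*y^2*z + 5*z^3 + 5*x*y - 5*z

x^2*y^4*z^3 - x^3*y^3*z^2 - x*y^5*z^2 - 2*x*y^3*z^4 - x^2*y^4*z + y^4*z^3 + y^2*z^5 + x^3*y^3 + x^3*y*z^2 + x*y^5 + 7*x*y^3*z^2 + 2*x*y*z^4 - x^2*z^3 - y^4*z - 5*y^2*z^3 - z^5 - x^3*y - 5*x*y^3 - 8*x*y*z^2 + 2*x^2*z + 4*y^2*z + 5*z^3 + 5*x*y - 5*z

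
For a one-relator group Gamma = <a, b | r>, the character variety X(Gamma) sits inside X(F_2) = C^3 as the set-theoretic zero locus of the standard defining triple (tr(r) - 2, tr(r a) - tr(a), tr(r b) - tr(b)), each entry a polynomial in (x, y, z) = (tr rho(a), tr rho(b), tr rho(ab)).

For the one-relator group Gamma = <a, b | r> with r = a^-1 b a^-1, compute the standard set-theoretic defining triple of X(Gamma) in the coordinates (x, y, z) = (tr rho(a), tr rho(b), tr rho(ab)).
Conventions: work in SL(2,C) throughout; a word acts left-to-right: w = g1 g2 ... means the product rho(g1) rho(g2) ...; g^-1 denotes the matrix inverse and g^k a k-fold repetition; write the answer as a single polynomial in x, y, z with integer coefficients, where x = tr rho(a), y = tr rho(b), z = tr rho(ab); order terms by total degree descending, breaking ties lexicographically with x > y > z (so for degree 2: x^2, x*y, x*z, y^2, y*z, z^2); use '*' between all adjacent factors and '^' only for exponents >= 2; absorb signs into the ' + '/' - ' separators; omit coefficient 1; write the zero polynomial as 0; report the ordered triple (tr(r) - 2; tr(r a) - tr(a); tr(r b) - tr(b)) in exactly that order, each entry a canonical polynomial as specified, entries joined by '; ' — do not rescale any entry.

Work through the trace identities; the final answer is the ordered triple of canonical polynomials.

x^2*y - x*z - y - 2; x*y - x - z; x^2*y^2 - 2*x*y*z + z^2 - y - 2

tr(b a^-1) = tr(b)*tr(a) - tr(b a) = x*y - z
tr(a^-1 b a^-1) = tr(b a^-1)*tr(a) - tr(b) = x^2*y - x*z - y
tr(b^2) = tr(b)*tr(b) - tr(1) = y^2 - 2
tr(b^2 a) = tr(b)*tr(a b) - tr(a) = y*z - x
tr(b a^-1 b) = tr(b^2)*tr(a) - tr(b^2 a) = x*y^2 - y*z - x
tr(b a b a) = tr(a b)*tr(a b) - tr(1) = z^2 - 2
tr(b a^-1 b a) = tr(b a b)*tr(a) - tr(b a b a) = x*y*z - x^2 - z^2 + 2
tr(a^-1 b a^-1 b) = tr(b a^-1 b)*tr(a) - tr(b a^-1 b a) = x^2*y^2 - 2*x*y*z + z^2 - 2
assemble the triple (tr(r) - 2; tr(r a) - x; tr(r b) - y)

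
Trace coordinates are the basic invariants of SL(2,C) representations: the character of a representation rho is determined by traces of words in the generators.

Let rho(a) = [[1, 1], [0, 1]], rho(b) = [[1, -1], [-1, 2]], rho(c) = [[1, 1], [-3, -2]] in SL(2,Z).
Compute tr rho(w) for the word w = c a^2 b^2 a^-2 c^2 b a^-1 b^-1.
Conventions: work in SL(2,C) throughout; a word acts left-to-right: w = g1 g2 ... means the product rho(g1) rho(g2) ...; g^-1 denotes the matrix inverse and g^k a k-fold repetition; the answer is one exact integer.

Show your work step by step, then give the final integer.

rho(c) = [[1, 1], [-3, -2]]
... * rho(a) = [[1, 1], [0, 1]]  ->  [[1, 2], [-3, -5]]
... * rho(a) = [[1, 1], [0, 1]]  ->  [[1, 3], [-3, -8]]
... * rho(b) = [[1, -1], [-1, 2]]  ->  [[-2, 5], [5, -13]]
... * rho(b) = [[1, -1], [-1, 2]]  ->  [[-7, 12], [18, -31]]
... * rho(a^-1) = [[1, -1], [0, 1]]  ->  [[-7, 19], [18, -49]]
... * rho(a^-1) = [[1, -1], [0, 1]]  ->  [[-7, 26], [18, -67]]
... * rho(c) = [[1, 1], [-3, -2]]  ->  [[-85, -59], [219, 152]]
... * rho(c) = [[1, 1], [-3, -2]]  ->  [[92, 33], [-237, -85]]
... * rho(b) = [[1, -1], [-1, 2]]  ->  [[59, -26], [-152, 67]]
... * rho(a^-1) = [[1, -1], [0, 1]]  ->  [[59, -85], [-152, 219]]
... * rho(b^-1) = [[2, 1], [1, 1]]  ->  [[33, -26], [-85, 67]]
tr = 33 + 67 = 100

100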